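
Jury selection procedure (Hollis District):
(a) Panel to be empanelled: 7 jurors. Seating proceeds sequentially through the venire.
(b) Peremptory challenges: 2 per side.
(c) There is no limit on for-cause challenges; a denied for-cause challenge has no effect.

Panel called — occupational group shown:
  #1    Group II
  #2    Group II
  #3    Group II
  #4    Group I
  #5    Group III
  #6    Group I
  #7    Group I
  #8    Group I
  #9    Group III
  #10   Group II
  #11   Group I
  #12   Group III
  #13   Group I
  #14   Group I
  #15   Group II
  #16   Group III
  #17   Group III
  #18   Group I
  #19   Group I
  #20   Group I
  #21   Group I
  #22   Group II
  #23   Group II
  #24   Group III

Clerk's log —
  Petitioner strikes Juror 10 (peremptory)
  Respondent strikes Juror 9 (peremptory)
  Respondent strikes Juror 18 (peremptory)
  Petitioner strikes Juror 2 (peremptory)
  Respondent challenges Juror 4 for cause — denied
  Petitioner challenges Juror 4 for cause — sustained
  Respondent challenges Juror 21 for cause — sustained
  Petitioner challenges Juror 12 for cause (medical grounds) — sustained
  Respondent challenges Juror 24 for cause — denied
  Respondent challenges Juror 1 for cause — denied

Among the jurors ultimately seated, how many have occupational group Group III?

Removed: #2, #4, #9, #10, #12, #18, #21.
Seated jurors 1–7: #1, #3, #5, #6, #7, #8, #11.
Of those, in Group III: #5 → 1.

1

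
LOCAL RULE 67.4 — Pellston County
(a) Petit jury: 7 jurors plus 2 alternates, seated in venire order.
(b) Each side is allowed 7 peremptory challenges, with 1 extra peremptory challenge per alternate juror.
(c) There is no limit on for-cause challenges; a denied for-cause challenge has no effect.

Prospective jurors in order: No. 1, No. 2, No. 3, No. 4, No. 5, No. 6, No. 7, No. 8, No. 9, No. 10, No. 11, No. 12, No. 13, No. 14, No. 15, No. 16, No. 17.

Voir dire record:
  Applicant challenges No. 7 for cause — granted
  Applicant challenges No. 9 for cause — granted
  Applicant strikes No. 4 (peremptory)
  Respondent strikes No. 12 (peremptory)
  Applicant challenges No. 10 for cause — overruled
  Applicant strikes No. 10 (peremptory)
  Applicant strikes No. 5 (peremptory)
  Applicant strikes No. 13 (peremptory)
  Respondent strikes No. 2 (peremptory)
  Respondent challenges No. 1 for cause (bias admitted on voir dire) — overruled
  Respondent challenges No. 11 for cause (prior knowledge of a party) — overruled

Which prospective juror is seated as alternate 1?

Removed: #2, #4, #5, #7, #9, #10, #12, #13. (#1, #11 stay — for-cause denied.)
Seating in order: seats 1–7 → #1, #3, #6, #8, #11, #14, #15; alternates → #16, #17.
So alternate 1 is #16.

16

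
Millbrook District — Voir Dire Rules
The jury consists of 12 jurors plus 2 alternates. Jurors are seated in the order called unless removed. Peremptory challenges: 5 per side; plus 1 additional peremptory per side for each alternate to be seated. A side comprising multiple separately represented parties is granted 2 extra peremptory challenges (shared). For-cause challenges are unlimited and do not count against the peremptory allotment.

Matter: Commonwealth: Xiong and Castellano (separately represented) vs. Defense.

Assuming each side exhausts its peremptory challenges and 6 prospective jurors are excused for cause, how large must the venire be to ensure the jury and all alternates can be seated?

36

Seats to fill: 12 + 2 alternates = 14.
Peremptories — Commonwealth: 5 + 1×2 + 2 = 9; Defense: 5 + 1×2 = 7; total 16.
For-cause removals: 6.
Minimum venire: 14 + 16 + 6 = 36.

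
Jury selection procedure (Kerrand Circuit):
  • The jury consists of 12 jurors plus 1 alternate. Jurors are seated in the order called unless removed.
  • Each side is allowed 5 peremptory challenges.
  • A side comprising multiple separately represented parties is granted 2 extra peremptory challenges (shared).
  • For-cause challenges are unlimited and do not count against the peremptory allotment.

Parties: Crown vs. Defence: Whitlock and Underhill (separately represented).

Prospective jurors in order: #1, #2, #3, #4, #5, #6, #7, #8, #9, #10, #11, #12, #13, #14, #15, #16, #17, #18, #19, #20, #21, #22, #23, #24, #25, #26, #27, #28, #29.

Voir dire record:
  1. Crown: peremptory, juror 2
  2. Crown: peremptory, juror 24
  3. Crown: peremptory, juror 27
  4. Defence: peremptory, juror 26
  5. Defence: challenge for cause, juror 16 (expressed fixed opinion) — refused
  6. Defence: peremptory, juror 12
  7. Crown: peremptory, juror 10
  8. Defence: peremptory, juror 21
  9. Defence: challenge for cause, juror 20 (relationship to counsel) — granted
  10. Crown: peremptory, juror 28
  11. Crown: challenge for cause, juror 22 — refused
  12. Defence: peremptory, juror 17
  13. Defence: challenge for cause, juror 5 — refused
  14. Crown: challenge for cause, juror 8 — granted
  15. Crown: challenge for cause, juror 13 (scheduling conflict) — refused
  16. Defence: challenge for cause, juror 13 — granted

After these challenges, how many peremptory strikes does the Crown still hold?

0

Crown allotment: 5.
Crown peremptories used: #2, #24, #27, #10, #28 — 5 (for-cause on #22, #8, #13 don't count).
Remaining: 5 − 5 = 0.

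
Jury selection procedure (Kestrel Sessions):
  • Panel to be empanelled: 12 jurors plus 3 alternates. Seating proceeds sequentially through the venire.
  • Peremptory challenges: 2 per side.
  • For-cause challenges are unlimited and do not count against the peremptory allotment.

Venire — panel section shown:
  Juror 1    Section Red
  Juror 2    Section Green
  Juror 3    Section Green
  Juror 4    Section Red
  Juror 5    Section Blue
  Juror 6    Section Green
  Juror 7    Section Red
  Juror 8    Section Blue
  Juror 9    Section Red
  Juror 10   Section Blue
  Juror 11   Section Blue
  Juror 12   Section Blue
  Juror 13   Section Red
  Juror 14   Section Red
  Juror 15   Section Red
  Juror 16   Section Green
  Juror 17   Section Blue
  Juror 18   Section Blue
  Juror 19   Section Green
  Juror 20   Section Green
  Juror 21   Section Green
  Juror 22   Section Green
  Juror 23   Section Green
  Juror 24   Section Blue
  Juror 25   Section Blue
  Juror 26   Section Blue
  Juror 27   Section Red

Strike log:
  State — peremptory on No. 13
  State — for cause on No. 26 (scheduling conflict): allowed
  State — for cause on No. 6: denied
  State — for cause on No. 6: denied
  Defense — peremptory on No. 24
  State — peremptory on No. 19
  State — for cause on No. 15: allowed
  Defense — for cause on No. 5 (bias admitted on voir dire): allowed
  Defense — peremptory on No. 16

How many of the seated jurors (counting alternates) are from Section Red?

Removed: #5, #13, #15, #16, #19, #24, #26.
Seated (15 incl. alternates): #1, #2, #3, #4, #6, #7, #8, #9, #10, #11, #12, #14, #17, #18, #20.
Of those, in Section Red: #1, #4, #7, #9, #14 → 5.

5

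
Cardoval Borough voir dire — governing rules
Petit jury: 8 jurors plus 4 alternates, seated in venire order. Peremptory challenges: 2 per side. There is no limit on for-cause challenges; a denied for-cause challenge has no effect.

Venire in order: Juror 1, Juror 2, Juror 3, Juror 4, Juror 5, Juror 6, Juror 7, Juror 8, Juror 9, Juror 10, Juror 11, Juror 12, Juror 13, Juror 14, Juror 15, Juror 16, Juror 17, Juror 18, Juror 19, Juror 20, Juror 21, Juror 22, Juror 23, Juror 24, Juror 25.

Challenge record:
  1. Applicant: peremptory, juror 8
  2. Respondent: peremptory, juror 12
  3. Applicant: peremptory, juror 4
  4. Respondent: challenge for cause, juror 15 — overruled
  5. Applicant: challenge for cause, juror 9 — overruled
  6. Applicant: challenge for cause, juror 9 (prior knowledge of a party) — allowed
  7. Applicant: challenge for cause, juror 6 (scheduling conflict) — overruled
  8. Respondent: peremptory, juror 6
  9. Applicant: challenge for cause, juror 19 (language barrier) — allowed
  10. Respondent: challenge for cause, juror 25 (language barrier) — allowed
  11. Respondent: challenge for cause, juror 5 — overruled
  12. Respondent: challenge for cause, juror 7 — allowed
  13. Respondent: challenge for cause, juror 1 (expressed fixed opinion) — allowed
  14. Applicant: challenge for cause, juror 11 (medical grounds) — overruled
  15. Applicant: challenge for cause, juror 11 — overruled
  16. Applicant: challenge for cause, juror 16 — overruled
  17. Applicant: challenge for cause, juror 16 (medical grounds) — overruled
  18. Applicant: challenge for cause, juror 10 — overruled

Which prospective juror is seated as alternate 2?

17

Removed: #1, #4, #6, #7, #8, #9, #12, #19, #25. (#5, #10, #11, #15, #16 stay — for-cause denied.)
Seating in order: seats 1–8 → #2, #3, #5, #10, #11, #13, #14, #15; alternates → #16, #17, #18, #20.
So alternate 2 is #17.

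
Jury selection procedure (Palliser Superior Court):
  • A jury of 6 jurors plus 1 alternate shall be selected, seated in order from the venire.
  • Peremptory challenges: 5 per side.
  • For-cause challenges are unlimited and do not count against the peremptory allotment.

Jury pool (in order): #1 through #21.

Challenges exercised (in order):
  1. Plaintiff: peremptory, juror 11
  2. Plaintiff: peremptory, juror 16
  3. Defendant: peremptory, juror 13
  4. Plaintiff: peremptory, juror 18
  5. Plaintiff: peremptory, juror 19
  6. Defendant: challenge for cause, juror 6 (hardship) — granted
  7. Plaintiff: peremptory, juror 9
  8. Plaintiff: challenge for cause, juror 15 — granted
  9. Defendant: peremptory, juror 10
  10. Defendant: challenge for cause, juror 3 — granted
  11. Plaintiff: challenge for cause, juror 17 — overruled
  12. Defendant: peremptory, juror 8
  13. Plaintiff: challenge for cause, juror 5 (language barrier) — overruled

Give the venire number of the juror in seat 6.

12

Removed: #3, #6, #8, #9, #10, #11, #13, #15, #16, #18, #19. (#5, #17 stay — for-cause denied.)
Filling seats in venire order through position 6: #1, #2, #4, #5, #7, #12.
So seat 6 is #12.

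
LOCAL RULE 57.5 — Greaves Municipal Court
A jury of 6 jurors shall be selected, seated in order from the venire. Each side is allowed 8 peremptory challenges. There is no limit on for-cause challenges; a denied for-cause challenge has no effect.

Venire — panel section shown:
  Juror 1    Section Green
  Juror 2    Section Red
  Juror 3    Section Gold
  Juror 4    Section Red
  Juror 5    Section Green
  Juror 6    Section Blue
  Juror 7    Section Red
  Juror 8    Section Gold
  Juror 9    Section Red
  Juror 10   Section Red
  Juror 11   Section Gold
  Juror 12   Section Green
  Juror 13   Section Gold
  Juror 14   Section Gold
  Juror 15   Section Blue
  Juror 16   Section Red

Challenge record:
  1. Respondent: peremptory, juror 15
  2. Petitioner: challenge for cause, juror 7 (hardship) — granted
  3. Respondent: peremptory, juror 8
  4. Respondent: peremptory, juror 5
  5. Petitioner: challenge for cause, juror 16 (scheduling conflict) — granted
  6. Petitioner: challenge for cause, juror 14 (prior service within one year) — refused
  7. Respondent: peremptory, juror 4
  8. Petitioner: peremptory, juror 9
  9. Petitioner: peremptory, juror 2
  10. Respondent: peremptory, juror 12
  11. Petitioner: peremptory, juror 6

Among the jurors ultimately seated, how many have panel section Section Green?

Removed: #2, #4, #5, #6, #7, #8, #9, #12, #15, #16.
Seated jurors 1–6: #1, #3, #10, #11, #13, #14.
Of those, in Section Green: #1 → 1.

1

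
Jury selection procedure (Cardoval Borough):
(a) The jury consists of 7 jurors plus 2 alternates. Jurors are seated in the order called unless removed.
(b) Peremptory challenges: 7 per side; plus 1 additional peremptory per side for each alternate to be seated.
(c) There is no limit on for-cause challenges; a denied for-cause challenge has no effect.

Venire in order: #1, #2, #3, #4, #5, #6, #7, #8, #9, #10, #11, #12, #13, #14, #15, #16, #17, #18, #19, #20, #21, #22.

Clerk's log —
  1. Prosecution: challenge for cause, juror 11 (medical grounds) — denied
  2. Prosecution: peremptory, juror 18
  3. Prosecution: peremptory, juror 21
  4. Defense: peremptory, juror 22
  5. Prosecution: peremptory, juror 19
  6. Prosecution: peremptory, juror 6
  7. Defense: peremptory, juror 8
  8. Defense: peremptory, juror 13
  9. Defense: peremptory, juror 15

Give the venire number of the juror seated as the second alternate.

Removed: #6, #8, #13, #15, #18, #19, #21, #22. (#11 stays — for-cause denied.)
Seating in order: seats 1–7 → #1, #2, #3, #4, #5, #7, #9; alternates → #10, #11.
So alternate 2 is #11.

11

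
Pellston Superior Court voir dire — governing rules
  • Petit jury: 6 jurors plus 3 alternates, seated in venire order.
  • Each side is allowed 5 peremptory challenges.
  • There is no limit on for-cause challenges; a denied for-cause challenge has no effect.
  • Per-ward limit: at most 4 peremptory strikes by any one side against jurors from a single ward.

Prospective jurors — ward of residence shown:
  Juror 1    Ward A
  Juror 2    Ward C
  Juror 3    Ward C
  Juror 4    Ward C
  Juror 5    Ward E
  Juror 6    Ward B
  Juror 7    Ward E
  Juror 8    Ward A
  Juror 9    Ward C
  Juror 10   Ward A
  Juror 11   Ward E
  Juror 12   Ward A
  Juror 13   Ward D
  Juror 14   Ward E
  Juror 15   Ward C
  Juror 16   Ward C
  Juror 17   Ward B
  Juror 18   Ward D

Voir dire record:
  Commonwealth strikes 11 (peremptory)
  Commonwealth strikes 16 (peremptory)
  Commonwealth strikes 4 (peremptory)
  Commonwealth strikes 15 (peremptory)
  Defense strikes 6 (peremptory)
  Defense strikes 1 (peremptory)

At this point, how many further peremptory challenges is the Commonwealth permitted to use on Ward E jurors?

1

Commonwealth peremptories so far: #11, #16, #4, #15 — 4 of 5 used, 1 left overall.
Against Ward E: #11 — 1 used; per-ward cap 4 leaves 3.
Binding limit: min(1, 3) = 1.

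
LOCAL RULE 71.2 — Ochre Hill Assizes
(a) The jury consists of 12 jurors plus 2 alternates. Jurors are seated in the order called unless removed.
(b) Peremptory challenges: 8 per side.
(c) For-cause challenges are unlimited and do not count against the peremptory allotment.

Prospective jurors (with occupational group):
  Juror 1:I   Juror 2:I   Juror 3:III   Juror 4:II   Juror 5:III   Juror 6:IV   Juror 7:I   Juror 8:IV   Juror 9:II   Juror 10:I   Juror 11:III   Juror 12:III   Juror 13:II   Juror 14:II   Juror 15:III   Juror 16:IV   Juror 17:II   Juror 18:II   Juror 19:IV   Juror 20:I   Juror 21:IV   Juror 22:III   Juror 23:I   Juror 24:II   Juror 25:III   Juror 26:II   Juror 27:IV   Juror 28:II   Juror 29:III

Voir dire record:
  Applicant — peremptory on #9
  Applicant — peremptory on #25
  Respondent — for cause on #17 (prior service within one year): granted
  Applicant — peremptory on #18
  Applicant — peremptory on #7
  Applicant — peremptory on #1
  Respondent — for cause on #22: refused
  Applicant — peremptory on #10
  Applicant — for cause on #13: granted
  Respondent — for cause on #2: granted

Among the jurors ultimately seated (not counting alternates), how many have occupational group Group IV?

Removed: #1, #2, #7, #9, #10, #13, #17, #18, #25.
Seated jurors 1–12: #3, #4, #5, #6, #8, #11, #12, #14, #15, #16, #19, #20 (alternates #21, #22 not counted).
Of those, in Group IV: #6, #8, #16, #19 → 4.

4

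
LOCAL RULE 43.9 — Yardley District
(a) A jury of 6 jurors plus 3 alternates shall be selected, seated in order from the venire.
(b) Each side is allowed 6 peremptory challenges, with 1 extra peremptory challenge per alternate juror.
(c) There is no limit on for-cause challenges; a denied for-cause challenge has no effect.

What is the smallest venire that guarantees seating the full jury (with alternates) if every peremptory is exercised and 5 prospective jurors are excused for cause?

Seats to fill: 6 + 3 alternates = 9.
Peremptories: 6 + 1×3 = 9 per side × 2 sides = 18.
For-cause removals: 5.
Minimum venire: 9 + 18 + 5 = 32.

32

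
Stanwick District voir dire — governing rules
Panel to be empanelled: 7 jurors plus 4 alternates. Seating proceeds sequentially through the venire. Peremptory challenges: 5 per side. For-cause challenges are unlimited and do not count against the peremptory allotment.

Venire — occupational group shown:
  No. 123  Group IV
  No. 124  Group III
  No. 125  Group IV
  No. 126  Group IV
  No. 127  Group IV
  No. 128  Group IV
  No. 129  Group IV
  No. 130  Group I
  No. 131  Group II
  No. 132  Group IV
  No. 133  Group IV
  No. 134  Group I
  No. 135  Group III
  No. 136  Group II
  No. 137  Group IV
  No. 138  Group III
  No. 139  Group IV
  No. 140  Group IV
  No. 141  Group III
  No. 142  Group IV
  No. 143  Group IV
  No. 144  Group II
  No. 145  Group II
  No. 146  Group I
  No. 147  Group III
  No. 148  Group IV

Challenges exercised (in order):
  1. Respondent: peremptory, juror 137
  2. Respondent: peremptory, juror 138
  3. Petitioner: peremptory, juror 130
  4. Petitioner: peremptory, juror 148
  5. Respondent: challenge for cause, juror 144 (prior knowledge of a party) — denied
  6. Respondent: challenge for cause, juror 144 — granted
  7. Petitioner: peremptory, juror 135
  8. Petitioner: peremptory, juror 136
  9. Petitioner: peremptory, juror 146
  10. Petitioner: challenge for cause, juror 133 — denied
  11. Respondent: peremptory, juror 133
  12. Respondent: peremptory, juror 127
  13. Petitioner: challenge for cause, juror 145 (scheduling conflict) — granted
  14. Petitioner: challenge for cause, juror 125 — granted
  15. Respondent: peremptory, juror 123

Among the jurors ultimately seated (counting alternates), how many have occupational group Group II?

1

Removed: #123, #125, #127, #130, #133, #135, #136, #137, #138, #144, #145, #146, #148.
Seated (11 incl. alternates): #124, #126, #128, #129, #131, #132, #134, #139, #140, #141, #142.
Of those, in Group II: #131 → 1.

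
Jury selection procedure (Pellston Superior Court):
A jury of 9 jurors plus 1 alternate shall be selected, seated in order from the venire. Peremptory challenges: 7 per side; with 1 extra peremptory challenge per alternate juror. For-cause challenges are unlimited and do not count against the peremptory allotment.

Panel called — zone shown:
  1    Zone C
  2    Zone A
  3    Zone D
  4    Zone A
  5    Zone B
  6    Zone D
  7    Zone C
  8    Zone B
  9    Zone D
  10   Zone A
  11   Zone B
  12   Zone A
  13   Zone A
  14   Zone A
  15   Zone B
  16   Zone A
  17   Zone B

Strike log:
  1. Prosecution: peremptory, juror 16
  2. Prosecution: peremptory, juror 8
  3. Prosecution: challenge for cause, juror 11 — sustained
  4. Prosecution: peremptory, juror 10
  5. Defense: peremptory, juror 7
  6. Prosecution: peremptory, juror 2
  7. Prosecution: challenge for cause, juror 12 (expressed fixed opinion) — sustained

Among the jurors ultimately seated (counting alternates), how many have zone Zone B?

3

Removed: #2, #7, #8, #10, #11, #12, #16.
Seated (10 incl. alternates): #1, #3, #4, #5, #6, #9, #13, #14, #15, #17.
Of those, in Zone B: #5, #15, #17 → 3.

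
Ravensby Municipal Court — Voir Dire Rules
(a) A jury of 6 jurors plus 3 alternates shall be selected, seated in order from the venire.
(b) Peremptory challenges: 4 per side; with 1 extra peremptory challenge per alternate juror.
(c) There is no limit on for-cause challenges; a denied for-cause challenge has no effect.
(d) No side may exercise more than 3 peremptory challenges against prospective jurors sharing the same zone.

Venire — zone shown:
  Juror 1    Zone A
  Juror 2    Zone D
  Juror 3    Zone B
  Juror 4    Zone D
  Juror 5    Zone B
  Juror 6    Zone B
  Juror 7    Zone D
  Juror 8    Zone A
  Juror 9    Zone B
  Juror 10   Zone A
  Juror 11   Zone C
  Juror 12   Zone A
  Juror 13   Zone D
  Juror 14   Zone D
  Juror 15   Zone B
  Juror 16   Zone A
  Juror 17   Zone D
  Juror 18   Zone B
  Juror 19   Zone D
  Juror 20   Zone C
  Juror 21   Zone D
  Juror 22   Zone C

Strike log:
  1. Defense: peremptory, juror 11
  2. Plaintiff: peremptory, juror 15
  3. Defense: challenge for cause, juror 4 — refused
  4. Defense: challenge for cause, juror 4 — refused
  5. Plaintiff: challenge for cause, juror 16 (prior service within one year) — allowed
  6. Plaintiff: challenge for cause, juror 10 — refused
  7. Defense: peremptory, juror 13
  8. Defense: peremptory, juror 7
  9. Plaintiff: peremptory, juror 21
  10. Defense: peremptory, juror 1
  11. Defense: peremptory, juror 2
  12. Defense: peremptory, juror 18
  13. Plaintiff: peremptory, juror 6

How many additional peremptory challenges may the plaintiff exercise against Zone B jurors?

Plaintiff peremptories so far: #15, #21, #6 — 3 of 7 used, 4 left overall.
Against Zone B: #15, #6 — 2 used; per-zone cap 3 leaves 1.
Binding limit: min(4, 1) = 1.

1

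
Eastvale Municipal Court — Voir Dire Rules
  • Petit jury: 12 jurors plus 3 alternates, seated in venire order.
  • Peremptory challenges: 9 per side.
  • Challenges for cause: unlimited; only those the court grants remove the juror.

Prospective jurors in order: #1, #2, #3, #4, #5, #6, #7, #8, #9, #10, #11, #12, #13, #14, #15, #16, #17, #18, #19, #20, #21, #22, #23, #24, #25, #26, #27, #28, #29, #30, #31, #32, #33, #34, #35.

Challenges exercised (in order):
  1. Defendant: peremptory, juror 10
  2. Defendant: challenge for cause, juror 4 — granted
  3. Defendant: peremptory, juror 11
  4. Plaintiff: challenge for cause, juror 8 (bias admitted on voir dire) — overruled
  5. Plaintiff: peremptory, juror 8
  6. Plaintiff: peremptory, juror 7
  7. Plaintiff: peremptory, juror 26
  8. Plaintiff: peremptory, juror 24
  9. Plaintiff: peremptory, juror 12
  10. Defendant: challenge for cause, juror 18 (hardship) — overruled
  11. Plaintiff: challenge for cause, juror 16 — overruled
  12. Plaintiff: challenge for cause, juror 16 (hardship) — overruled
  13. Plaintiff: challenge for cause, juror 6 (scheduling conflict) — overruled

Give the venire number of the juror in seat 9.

15

Removed: #4, #7, #8, #10, #11, #12, #24, #26. (#6, #16, #18 stay — for-cause denied.)
Seating in order: seats 1–12 → #1, #2, #3, #5, #6, #9, #13, #14, #15, #16, #17, #18; alternates → #19, #20, #21.
So seat 9 is #15.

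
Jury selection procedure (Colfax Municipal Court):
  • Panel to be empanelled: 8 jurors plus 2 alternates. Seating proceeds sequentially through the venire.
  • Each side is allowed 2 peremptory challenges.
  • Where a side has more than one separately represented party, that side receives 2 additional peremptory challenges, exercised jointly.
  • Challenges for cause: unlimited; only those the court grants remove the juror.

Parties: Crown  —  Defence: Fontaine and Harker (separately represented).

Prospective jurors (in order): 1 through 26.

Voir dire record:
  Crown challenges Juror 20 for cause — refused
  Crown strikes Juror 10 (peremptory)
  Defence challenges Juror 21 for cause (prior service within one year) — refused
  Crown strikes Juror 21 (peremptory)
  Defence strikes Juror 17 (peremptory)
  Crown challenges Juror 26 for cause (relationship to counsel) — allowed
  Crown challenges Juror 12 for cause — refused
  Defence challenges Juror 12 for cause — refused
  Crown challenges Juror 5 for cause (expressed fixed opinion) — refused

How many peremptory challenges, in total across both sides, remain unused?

3

Crown allotment: 2. Defence allotment: 2 base + 2 multi-party = 4.
Crown peremptories used: #10, #21 — 2 (for-cause on #20, #26, #12, #5 don't count).
Defence peremptories used: #17 — 1 (for-cause on #21, #12 don't count).
Remaining: (2 − 2) + (4 − 1) = 3.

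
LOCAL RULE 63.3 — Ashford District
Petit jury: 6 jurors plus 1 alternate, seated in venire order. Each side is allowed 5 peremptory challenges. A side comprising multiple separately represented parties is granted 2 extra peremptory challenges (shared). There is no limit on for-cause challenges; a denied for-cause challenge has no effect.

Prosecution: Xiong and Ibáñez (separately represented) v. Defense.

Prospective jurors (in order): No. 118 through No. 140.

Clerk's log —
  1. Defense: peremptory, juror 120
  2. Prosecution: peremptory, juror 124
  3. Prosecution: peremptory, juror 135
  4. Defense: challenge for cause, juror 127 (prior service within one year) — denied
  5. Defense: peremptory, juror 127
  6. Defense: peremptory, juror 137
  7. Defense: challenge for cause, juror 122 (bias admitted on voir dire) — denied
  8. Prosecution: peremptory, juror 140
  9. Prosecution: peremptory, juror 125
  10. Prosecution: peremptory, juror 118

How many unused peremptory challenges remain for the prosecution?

Prosecution allotment: 5 base + 2 multi-party = 7.
Prosecution peremptories used: #124, #135, #140, #125, #118 — 5.
Remaining: 7 − 5 = 2.

2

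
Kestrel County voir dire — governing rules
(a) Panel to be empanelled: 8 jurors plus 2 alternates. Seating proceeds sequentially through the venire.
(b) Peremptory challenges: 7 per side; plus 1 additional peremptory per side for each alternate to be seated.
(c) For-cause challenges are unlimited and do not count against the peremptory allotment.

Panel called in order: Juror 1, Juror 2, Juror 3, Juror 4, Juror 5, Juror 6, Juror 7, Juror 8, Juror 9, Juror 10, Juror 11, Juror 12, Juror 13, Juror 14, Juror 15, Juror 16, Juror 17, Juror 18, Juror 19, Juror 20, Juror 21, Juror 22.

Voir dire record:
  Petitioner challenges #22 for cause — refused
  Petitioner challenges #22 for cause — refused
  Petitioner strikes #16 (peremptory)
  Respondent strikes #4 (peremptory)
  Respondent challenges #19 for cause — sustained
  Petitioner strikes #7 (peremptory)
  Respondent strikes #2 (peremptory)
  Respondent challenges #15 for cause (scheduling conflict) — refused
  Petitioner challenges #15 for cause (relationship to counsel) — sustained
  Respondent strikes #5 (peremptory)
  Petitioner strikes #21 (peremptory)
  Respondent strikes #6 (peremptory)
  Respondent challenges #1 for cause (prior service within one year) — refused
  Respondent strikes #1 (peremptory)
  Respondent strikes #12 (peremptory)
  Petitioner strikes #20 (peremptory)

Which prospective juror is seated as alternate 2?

Removed: #1, #2, #4, #5, #6, #7, #12, #15, #16, #19, #20, #21. (#22 stays — for-cause denied.)
Seating in order: seats 1–8 → #3, #8, #9, #10, #11, #13, #14, #17; alternates → #18, #22.
So alternate 2 is #22.

22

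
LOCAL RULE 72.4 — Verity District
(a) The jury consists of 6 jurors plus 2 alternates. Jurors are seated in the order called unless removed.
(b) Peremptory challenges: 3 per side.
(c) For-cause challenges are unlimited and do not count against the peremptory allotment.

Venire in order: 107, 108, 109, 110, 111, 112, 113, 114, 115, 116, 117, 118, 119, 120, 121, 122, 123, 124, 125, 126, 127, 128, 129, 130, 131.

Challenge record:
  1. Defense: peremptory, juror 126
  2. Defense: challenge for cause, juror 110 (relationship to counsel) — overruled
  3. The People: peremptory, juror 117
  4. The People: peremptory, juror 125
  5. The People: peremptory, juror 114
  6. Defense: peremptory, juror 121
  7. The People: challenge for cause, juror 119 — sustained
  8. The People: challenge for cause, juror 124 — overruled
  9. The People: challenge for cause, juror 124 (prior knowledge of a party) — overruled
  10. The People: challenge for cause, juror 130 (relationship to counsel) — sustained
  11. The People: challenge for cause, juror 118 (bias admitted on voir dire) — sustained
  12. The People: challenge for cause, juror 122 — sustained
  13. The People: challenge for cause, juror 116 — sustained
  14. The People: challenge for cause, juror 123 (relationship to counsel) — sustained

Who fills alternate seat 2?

Removed: #114, #116, #117, #118, #119, #121, #122, #123, #125, #126, #130. (#110, #124 stay — for-cause denied.)
Seating in order: seats 1–6 → #107, #108, #109, #110, #111, #112; alternates → #113, #115.
So alternate 2 is #115.

115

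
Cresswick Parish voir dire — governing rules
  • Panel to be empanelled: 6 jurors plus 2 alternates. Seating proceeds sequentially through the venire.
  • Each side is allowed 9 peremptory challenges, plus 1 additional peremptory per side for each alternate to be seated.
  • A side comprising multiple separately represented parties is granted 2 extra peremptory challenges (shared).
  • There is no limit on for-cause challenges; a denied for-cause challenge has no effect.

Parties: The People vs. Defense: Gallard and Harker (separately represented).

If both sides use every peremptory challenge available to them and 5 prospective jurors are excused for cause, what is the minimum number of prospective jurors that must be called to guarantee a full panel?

Seats to fill: 6 + 2 alternates = 8.
Peremptories — The People: 9 + 1×2 = 11; Defense: 9 + 1×2 + 2 = 13; total 24.
For-cause removals: 5.
Minimum venire: 8 + 24 + 5 = 37.

37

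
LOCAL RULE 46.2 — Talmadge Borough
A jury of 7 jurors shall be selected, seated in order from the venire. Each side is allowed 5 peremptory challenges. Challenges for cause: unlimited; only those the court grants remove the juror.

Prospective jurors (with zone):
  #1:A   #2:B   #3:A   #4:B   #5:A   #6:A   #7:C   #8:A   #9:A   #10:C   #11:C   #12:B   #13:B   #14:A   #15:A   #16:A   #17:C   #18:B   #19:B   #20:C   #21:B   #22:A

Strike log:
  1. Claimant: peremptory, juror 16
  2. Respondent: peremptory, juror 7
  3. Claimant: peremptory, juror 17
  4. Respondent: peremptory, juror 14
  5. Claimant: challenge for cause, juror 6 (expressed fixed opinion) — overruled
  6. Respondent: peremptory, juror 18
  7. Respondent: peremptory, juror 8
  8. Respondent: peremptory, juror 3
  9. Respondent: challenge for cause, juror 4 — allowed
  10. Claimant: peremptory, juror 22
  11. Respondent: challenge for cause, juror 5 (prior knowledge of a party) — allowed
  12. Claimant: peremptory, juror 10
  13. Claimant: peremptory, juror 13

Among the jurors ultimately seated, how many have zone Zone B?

Removed: #3, #4, #5, #7, #8, #10, #13, #14, #16, #17, #18, #22.
Seated jurors 1–7: #1, #2, #6, #9, #11, #12, #15.
Of those, in Zone B: #2, #12 → 2.

2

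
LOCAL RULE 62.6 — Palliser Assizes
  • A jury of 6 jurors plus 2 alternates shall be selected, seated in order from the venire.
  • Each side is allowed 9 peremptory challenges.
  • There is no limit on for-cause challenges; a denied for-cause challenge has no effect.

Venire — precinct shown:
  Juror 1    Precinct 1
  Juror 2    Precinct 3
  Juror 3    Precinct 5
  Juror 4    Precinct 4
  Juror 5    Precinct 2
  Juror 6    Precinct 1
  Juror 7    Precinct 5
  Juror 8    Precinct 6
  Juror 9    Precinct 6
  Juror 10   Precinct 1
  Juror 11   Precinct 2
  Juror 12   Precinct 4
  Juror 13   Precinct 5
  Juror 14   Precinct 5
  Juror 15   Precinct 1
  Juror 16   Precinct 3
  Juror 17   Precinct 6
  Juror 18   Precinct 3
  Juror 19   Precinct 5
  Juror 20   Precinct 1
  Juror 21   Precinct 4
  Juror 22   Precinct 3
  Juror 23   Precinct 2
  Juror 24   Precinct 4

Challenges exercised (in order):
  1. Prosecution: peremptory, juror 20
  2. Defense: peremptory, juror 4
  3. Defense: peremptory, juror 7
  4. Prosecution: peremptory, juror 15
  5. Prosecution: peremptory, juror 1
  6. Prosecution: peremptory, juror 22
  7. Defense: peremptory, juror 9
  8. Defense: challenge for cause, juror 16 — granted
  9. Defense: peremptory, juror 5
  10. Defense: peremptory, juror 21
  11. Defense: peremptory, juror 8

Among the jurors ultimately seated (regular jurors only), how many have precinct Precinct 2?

Removed: #1, #4, #5, #7, #8, #9, #15, #16, #20, #21, #22.
Seated jurors 1–6: #2, #3, #6, #10, #11, #12 (alternates #13, #14 not counted).
Of those, in Precinct 2: #11 → 1.

1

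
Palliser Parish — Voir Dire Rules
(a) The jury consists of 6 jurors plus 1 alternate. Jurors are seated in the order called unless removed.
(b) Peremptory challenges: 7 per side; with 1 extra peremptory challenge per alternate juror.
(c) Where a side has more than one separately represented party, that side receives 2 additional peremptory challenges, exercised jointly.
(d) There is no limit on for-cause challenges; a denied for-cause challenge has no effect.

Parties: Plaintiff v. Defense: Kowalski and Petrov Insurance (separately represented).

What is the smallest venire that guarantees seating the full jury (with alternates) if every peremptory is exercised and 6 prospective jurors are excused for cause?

31

Seats to fill: 6 + 1 alternates = 7.
Peremptories — Plaintiff: 7 + 1×1 = 8; Defense: 7 + 1×1 + 2 = 10; total 18.
For-cause removals: 6.
Minimum venire: 7 + 18 + 6 = 31.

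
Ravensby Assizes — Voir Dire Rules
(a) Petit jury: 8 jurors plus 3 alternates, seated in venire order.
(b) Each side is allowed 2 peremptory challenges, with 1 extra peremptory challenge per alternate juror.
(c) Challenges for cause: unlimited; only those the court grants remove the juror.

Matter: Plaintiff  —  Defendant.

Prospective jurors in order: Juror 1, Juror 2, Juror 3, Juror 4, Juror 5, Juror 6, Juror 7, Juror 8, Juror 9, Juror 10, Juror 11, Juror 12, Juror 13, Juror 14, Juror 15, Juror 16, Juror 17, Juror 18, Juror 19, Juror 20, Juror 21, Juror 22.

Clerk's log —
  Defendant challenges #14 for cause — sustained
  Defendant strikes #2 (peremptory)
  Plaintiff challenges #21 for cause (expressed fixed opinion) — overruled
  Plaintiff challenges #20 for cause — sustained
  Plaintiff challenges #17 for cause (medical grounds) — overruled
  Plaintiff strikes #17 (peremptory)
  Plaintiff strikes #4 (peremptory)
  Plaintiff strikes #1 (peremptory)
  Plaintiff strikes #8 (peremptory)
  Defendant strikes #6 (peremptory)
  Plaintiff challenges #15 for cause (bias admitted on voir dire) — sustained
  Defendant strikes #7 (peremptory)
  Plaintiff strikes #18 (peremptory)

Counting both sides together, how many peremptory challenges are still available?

Plaintiff allotment: 2 base + 1 × 3 alternates = 5. Defendant allotment: 2 base + 1 × 3 alternates = 5.
Plaintiff peremptories used: #17, #4, #1, #8, #18 — 5 (for-cause on #21, #20, #17, #15 don't count).
Defendant peremptories used: #2, #6, #7 — 3 (the for-cause on #14 doesn't count).
Remaining: (5 − 5) + (5 − 3) = 2.

2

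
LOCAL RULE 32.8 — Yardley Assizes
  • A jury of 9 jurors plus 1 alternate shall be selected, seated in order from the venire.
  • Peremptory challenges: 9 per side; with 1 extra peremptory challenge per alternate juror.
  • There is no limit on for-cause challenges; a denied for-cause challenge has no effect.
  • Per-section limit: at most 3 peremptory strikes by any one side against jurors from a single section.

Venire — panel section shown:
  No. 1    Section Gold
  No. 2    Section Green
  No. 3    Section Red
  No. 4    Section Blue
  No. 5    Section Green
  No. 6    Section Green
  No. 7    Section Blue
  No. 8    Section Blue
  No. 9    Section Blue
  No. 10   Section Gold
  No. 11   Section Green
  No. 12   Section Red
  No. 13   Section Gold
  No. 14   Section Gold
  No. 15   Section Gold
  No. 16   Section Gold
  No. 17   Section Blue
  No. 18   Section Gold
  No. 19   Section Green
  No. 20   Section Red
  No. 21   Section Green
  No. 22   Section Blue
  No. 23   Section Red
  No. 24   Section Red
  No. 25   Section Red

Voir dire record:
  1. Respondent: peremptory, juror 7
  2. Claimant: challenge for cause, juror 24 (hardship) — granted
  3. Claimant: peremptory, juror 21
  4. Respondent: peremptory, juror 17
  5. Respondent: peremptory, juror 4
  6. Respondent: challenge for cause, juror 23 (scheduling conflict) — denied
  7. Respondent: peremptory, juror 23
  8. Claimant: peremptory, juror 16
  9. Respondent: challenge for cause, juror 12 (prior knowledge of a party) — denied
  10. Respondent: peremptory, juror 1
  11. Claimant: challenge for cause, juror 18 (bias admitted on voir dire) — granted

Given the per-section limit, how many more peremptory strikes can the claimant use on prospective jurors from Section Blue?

3

Claimant peremptories so far: #21, #16 — 2 of 10 used, 8 left overall.
Against Section Blue: none yet — per-section cap 3 leaves 3.
Binding limit: min(8, 3) = 3.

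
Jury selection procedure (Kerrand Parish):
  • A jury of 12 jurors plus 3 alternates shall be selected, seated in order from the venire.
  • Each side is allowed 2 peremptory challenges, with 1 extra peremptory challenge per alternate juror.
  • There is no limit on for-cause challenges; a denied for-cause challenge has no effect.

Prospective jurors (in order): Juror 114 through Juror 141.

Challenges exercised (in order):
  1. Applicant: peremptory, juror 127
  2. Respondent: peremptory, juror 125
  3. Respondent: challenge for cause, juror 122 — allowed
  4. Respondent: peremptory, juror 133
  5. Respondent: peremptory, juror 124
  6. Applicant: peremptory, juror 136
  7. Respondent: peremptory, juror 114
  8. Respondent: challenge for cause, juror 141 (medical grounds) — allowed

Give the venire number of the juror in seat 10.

Removed: #114, #122, #124, #125, #127, #133, #136, #141.
Seating in order: seats 1–12 → #115, #116, #117, #118, #119, #120, #121, #123, #126, #128, #129, #130; alternates → #131, #132, #134.
So seat 10 is #128.

128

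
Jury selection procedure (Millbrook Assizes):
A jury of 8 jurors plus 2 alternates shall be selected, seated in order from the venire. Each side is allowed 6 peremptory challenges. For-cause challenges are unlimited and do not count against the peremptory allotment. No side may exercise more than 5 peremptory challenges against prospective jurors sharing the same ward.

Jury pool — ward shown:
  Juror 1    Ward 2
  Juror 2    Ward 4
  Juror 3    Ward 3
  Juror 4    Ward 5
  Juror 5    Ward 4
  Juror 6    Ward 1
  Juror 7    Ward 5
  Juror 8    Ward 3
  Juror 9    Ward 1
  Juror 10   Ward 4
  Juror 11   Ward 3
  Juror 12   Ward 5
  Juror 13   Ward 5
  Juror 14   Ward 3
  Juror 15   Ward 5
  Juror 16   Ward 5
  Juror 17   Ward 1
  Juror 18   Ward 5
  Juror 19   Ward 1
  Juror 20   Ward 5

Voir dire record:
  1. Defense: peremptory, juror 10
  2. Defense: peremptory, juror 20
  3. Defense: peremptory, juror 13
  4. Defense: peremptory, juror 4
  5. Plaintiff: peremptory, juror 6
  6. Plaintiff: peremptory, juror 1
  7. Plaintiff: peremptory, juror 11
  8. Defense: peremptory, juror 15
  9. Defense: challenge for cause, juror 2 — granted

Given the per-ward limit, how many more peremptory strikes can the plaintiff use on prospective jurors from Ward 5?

Plaintiff peremptories so far: #6, #1, #11 — 3 of 6 used, 3 left overall.
Against Ward 5: none yet — per-ward cap 5 leaves 5.
Binding limit: min(3, 5) = 3.

3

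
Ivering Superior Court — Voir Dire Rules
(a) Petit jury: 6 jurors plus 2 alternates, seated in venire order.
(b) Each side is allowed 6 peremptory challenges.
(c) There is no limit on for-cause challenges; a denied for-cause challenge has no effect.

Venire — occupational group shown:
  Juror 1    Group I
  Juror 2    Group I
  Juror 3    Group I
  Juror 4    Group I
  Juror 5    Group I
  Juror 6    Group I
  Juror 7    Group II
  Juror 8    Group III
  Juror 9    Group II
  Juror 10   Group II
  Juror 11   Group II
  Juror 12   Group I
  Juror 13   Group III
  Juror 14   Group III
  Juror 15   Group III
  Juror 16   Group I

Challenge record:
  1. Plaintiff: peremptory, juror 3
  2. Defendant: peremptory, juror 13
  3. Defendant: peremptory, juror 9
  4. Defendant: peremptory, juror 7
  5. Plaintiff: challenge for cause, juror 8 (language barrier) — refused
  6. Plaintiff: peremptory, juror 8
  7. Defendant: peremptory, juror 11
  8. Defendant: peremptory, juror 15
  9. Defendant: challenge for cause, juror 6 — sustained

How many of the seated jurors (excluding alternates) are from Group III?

0

Removed: #3, #6, #7, #8, #9, #11, #13, #15.
Seated jurors 1–6: #1, #2, #4, #5, #10, #12 (alternates #14, #16 not counted).
None of those are in Group III → 0.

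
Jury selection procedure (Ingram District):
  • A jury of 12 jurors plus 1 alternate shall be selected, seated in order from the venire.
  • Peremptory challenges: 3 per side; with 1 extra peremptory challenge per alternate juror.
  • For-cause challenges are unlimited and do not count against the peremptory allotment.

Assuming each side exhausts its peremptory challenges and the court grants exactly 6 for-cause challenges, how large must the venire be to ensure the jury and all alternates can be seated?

Seats to fill: 12 + 1 alternates = 13.
Peremptories: 3 + 1×1 = 4 per side × 2 sides = 8.
For-cause removals: 6.
Minimum venire: 13 + 8 + 6 = 27.

27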